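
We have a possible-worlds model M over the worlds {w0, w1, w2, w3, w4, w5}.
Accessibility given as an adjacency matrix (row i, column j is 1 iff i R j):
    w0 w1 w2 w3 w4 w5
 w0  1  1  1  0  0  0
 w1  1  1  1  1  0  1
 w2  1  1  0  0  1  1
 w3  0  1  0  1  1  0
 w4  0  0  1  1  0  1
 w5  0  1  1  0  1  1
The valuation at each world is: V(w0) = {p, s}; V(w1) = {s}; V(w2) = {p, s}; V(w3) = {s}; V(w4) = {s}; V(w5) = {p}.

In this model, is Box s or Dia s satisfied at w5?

Yes

Recall that Box ψ holds at a world iff ψ holds at every accessible world, and Dia ψ holds iff ψ holds at some accessible world.
At w5: Box s is false, Dia s is true, so Box s or Dia s is true.
  At w5: Box s requires s at every successor {w1, w2, w4, w5}.
    s fails at w5, so Box s is false at w5.
  At w5: Dia s requires s at some successor in {w1, w2, w4, w5}.
    s holds at w1, so Dia s is true at w5.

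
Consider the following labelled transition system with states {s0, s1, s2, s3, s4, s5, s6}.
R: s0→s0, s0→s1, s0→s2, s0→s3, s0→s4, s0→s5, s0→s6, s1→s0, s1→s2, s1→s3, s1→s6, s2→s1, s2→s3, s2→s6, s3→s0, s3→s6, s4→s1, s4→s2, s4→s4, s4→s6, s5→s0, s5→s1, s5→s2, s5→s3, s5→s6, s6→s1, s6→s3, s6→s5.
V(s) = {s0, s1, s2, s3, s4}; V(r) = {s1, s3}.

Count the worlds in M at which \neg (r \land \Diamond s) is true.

5

Recall that \Diamond ψ holds at a world iff ψ holds at some accessible world.
Let φ = \neg (r \land \Diamond s). Evaluate φ at each world:
  s0 (successors {s0, s1, s2, s3, s4, s5, s6}): φ is true.
  s1 (successors {s0, s2, s3, s6}): φ is false.
  s2 (successors {s1, s3, s6}): φ is true.
  s3 (successors {s0, s6}): φ is false.
  s4 (successors {s1, s2, s4, s6}): φ is true.
  s5 (successors {s0, s1, s2, s3, s6}): φ is true.
  s6 (successors {s1, s3, s5}): φ is true.
For instance, at s2:
  At s2: r \land \Diamond s is false, so \neg (r \land \Diamond s) is true.
    At s2: r is false, \Diamond s is true, so r \land \Diamond s is false.
      At s2: \Diamond s requires s at some successor in {s1, s3, s6}.
        s holds at s1, so \Diamond s is true at s2.
Satisfying worlds: {s0, s2, s4, s5, s6}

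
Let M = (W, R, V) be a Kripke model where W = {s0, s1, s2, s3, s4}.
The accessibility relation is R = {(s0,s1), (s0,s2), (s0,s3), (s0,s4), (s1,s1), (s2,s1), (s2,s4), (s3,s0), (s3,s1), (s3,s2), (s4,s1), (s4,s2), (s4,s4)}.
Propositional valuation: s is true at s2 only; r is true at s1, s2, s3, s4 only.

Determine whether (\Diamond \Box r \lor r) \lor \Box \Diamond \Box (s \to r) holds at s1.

Yes

Recall that \Box ψ holds at a world iff ψ holds at every accessible world, and \Diamond ψ holds iff ψ holds at some accessible world.
At s1: \Diamond \Box r \lor r is true, \Box \Diamond \Box (s \to r) is true, so (\Diamond \Box r \lor r) \lor \Box \Diamond \Box (s \to r) is true.
  At s1: \Diamond \Box r is true, r is true, so \Diamond \Box r \lor r is true.
    At s1: \Diamond \Box r requires \Box r at some successor in {s1}.
      \Box r holds at s1, so \Diamond \Box r is true at s1.
  At s1: \Box \Diamond \Box (s \to r) requires \Diamond \Box (s \to r) at every successor {s1}.
      At s1: \Diamond \Box (s \to r) requires \Box (s \to r) at some successor in {s1}.
        \Box (s \to r) holds at s1, so \Diamond \Box (s \to r) is true at s1.
  So \Box \Diamond \Box (s \to r) is true at s1.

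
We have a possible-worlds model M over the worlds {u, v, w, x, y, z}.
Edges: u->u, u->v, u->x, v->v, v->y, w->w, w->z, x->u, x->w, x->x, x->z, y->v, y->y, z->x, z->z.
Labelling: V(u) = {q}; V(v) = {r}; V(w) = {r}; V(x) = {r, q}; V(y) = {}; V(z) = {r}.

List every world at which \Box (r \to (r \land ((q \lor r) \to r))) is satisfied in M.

u, v, w, x, y, z

Recall that \Box ψ holds at a world iff ψ holds at every accessible world, and \Diamond ψ holds iff ψ holds at some accessible world.
Let φ = \Box (r \to (r \land ((q \lor r) \to r))). Evaluate φ at each world:
  u (successors {u, v, x}): φ is true.
  v (successors {v, y}): φ is true.
  w (successors {w, z}): φ is true.
  x (successors {u, w, x, z}): φ is true.
  y (successors {v, y}): φ is true.
  z (successors {x, z}): φ is true.
For instance, at w:
  At w: \Box (r \to (r \land ((q \lor r) \to r))) requires r \to (r \land ((q \lor r) \to r)) at every successor {w, z}.
    At w: r \to (r \land ((q \lor r) \to r)) is true.
    At z: r \to (r \land ((q \lor r) \to r)) is true.
  So \Box (r \to (r \land ((q \lor r) \to r))) is true at w.
Satisfying worlds: {u, v, w, x, y, z}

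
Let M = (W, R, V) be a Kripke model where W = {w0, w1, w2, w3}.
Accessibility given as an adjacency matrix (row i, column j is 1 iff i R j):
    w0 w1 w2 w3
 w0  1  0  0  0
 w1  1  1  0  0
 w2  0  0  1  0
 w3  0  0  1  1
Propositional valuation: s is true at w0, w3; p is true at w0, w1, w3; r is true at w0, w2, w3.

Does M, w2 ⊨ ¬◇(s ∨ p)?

Yes

Recall that ◇ψ holds at a world iff ψ holds at some accessible world.
At w2: ◇(s ∨ p) is false, so ¬◇(s ∨ p) is true.
  At w2: ◇(s ∨ p) requires s ∨ p at some successor in {w2}.
    At w2: s ∨ p is false.
  So ◇(s ∨ p) is false at w2.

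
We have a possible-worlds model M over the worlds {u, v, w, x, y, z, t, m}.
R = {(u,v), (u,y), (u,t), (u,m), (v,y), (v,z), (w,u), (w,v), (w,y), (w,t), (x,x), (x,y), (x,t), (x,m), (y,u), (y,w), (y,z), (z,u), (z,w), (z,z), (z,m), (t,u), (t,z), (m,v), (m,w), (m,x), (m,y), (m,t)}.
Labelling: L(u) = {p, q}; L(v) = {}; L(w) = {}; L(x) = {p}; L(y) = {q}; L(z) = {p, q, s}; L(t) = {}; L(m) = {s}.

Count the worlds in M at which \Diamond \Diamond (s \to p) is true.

8

Let φ = \Diamond \Diamond (s \to p). Evaluate φ at each world:
  u (successors {v, y, t, m}): φ is true.
  v (successors {y, z}): φ is true.
  w (successors {u, v, y, t}): φ is true.
  x (successors {x, y, t, m}): φ is true.
  y (successors {u, w, z}): φ is true.
  z (successors {u, w, z, m}): φ is true.
  t (successors {u, z}): φ is true.
  m (successors {v, w, x, y, t}): φ is true.
For instance, at m:
  At m: \Diamond \Diamond (s \to p) requires \Diamond (s \to p) at some successor in {v, w, x, y, t}.
    \Diamond (s \to p) holds at v, so \Diamond \Diamond (s \to p) is true at m.
      At v: \Diamond (s \to p) requires s \to p at some successor in {y, z}.
        s \to p holds at y, so \Diamond (s \to p) is true at v.
Satisfying worlds: {u, v, w, x, y, z, t, m}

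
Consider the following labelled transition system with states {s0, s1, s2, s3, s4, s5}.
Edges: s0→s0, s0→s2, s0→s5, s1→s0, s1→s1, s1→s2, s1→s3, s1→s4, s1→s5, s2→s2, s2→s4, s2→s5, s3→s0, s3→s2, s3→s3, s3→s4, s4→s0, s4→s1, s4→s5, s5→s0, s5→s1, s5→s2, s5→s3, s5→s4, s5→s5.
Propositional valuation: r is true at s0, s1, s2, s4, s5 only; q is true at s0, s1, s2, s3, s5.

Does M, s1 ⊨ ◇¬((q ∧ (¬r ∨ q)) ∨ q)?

Yes

At s1: ◇¬((q ∧ (¬r ∨ q)) ∨ q) requires ¬((q ∧ (¬r ∨ q)) ∨ q) at some successor in {s0, s1, s2, s3, s4, s5}.
  ¬((q ∧ (¬r ∨ q)) ∨ q) holds at s4, so ◇¬((q ∧ (¬r ∨ q)) ∨ q) is true at s1.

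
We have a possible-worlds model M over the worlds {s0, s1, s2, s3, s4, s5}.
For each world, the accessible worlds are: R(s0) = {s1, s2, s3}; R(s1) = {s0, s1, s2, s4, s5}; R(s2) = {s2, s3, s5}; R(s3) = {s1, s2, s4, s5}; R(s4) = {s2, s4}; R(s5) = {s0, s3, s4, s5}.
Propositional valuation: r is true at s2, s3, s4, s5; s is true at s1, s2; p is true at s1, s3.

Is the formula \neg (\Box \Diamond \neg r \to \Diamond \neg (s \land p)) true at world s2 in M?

At s2: \Box \Diamond \neg r \to \Diamond \neg (s \land p) is true, so \neg (\Box \Diamond \neg r \to \Diamond \neg (s \land p)) is false.
  At s2: \Box \Diamond \neg r is false, \Diamond \neg (s \land p) is true, so \Box \Diamond \neg r \to \Diamond \neg (s \land p) is true.
    At s2: \Box \Diamond \neg r requires \Diamond \neg r at every successor {s2, s3, s5}.
      \Diamond \neg r fails at s2, so \Box \Diamond \neg r is false at s2.
    At s2: \Diamond \neg (s \land p) requires \neg (s \land p) at some successor in {s2, s3, s5}.
      \neg (s \land p) holds at s2, so \Diamond \neg (s \land p) is true at s2.

No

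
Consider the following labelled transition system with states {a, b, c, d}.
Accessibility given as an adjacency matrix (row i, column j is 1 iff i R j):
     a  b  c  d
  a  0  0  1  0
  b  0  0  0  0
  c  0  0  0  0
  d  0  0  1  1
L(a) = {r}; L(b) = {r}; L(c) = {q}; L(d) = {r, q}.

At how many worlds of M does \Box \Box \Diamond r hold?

Recall that \Box ψ holds at a world iff ψ holds at every accessible world, and \Diamond ψ holds iff ψ holds at some accessible world.
Let φ = \Box \Box \Diamond r. Evaluate φ at each world:
  a (successors {c}): φ is true.
  b (successors ∅): φ is true.
  c (successors ∅): φ is true.
  d (successors {c, d}): φ is false.
For instance, at a:
  At a: \Box \Box \Diamond r requires \Box \Diamond r at every successor {c}.
      At c: no accessible worlds, so \Box \Diamond r holds vacuously.
  So \Box \Box \Diamond r is true at a.
Satisfying worlds: {a, b, c}

3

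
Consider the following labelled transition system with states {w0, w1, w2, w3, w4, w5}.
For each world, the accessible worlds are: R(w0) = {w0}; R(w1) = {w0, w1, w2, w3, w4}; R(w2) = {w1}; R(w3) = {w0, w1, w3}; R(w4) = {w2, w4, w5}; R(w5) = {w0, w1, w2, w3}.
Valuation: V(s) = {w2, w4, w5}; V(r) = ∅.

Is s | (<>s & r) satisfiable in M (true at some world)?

Recall that <>ψ holds at a world iff ψ holds at some accessible world.
Let φ = s | (<>s & r). Evaluate φ at each world:
  w0 (successors {w0}): φ is false.
  w1 (successors {w0, w1, w2, w3, w4}): φ is false.
  w2 (successors {w1}): φ is true.
  w3 (successors {w0, w1, w3}): φ is false.
  w4 (successors {w2, w4, w5}): φ is true.
  w5 (successors {w0, w1, w2, w3}): φ is true.
Detail at w2 (witness):
  At w2: s is true, <>s & r is false, so s | (<>s & r) is true.
    At w2: <>s is false, r is false, so <>s & r is false.
      At w2: <>s requires s at some successor in {w1}.
        At w1: s is false.
      So <>s is false at w2.

Yes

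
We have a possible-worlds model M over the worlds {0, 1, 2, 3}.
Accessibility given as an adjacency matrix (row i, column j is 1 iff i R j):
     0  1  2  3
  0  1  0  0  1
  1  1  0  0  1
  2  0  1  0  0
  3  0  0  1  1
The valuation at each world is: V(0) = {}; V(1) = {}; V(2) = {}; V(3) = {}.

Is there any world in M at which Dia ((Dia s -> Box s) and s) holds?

Let φ = Dia ((Dia s -> Box s) and s). Evaluate φ at each world:
  0 (successors {0, 3}): φ is false.
  1 (successors {0, 3}): φ is false.
  2 (successors {1}): φ is false.
  3 (successors {2, 3}): φ is false.
For instance, at 2:
  At 2: Dia ((Dia s -> Box s) and s) requires (Dia s -> Box s) and s at some successor in {1}.
    At 1: (Dia s -> Box s) and s is false.
  So Dia ((Dia s -> Box s) and s) is false at 2.

No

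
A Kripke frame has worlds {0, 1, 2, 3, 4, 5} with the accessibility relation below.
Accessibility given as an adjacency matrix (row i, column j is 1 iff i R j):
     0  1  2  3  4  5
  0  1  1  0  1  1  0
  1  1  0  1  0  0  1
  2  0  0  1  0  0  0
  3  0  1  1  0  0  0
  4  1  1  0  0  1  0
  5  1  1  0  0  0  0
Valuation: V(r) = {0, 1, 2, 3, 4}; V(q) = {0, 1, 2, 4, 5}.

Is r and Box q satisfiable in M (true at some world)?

Yes

Recall that Box ψ holds at a world iff ψ holds at every accessible world, and Dia ψ holds iff ψ holds at some accessible world.
Let φ = r and Box q. Evaluate φ at each world:
  0 (successors {0, 1, 3, 4}): φ is false.
  1 (successors {0, 2, 5}): φ is true.
  2 (successors {2}): φ is true.
  3 (successors {1, 2}): φ is true.
  4 (successors {0, 1, 4}): φ is true.
  5 (successors {0, 1}): φ is false.
Detail at 1 (witness):
  At 1: r is true, Box q is true, so r and Box q is true.
    At 1: Box q requires q at every successor {0, 2, 5}.
      At 0: q is true.
      At 2: q is true.
      At 5: q is true.
    So Box q is true at 1.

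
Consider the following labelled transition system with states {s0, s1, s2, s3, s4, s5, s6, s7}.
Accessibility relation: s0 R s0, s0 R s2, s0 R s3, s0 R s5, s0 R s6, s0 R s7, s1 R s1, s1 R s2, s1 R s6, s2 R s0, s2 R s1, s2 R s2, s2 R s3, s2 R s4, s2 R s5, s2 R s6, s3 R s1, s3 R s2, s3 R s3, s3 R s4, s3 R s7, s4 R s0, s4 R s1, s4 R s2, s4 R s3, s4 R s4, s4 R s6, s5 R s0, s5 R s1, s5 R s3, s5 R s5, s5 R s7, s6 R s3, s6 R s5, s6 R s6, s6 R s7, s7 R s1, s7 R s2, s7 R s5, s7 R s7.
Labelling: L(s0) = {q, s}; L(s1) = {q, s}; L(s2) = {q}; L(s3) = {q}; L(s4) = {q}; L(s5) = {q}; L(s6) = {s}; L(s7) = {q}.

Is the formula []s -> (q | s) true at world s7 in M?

Yes

At s7: []s is false, q | s is true, so []s -> (q | s) is true.
  At s7: []s requires s at every successor {s1, s2, s5, s7}.
    s fails at s2, so []s is false at s7.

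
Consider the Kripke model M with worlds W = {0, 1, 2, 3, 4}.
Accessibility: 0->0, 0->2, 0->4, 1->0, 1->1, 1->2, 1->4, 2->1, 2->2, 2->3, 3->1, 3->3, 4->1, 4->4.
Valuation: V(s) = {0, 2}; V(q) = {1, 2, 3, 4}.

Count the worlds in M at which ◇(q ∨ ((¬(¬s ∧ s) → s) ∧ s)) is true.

5

Let φ = ◇(q ∨ ((¬(¬s ∧ s) → s) ∧ s)). Evaluate φ at each world:
  0 (successors {0, 2, 4}): φ is true.
  1 (successors {0, 1, 2, 4}): φ is true.
  2 (successors {1, 2, 3}): φ is true.
  3 (successors {1, 3}): φ is true.
  4 (successors {1, 4}): φ is true.
For instance, at 2:
  At 2: ◇(q ∨ ((¬(¬s ∧ s) → s) ∧ s)) requires q ∨ ((¬(¬s ∧ s) → s) ∧ s) at some successor in {1, 2, 3}.
    q ∨ ((¬(¬s ∧ s) → s) ∧ s) holds at 1, so ◇(q ∨ ((¬(¬s ∧ s) → s) ∧ s)) is true at 2.
Satisfying worlds: {0, 1, 2, 3, 4}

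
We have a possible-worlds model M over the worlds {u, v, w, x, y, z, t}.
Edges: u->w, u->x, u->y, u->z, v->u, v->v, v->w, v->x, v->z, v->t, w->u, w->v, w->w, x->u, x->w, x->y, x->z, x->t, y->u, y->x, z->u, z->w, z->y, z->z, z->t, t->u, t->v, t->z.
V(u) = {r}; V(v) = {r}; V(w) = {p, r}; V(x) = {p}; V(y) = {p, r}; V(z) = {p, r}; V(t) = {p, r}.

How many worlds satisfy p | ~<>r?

Recall that <>ψ holds at a world iff ψ holds at some accessible world.
Let φ = p | ~<>r. Evaluate φ at each world:
  u (successors {w, x, y, z}): φ is false.
  v (successors {u, v, w, x, z, t}): φ is false.
  w (successors {u, v, w}): φ is true.
  x (successors {u, w, y, z, t}): φ is true.
  y (successors {u, x}): φ is true.
  z (successors {u, w, y, z, t}): φ is true.
  t (successors {u, v, z}): φ is true.
For instance, at y:
  At y: p is true, ~<>r is false, so p | ~<>r is true.
    At y: <>r is true, so ~<>r is false.
      At y: <>r requires r at some successor in {u, x}.
        r holds at u, so <>r is true at y.
Satisfying worlds: {w, x, y, z, t}

5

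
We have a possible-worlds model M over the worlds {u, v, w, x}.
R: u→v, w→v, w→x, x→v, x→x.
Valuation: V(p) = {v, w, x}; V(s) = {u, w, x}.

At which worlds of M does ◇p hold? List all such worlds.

u, w, x

Recall that ◇ψ holds at a world iff ψ holds at some accessible world.
Let φ = ◇p. Evaluate φ at each world:
  u (successors {v}): φ is true.
  v (successors ∅): φ is false.
  w (successors {v, x}): φ is true.
  x (successors {v, x}): φ is true.
For instance, at w:
  At w: ◇p requires p at some successor in {v, x}.
    p holds at v, so ◇p is true at w.
Satisfying worlds: {u, w, x}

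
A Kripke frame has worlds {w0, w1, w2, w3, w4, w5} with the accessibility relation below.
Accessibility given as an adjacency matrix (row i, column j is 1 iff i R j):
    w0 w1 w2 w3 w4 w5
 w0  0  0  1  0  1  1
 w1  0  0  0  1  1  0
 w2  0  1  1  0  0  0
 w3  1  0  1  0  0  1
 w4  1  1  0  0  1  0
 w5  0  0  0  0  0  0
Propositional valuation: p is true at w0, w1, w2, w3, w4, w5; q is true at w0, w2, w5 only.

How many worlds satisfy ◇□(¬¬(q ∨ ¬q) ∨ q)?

Let φ = ◇□(¬¬(q ∨ ¬q) ∨ q). Evaluate φ at each world:
  w0 (successors {w2, w4, w5}): φ is true.
  w1 (successors {w3, w4}): φ is true.
  w2 (successors {w1, w2}): φ is true.
  w3 (successors {w0, w2, w5}): φ is true.
  w4 (successors {w0, w1, w4}): φ is true.
  w5 (successors ∅): φ is false.
For instance, at w1:
  At w1: ◇□(¬¬(q ∨ ¬q) ∨ q) requires □(¬¬(q ∨ ¬q) ∨ q) at some successor in {w3, w4}.
    □(¬¬(q ∨ ¬q) ∨ q) holds at w3, so ◇□(¬¬(q ∨ ¬q) ∨ q) is true at w1.
      At w3: □(¬¬(q ∨ ¬q) ∨ q) requires ¬¬(q ∨ ¬q) ∨ q at every successor {w0, w2, w5}.
        At w0: ¬¬(q ∨ ¬q) ∨ q is true.
        At w2: ¬¬(q ∨ ¬q) ∨ q is true.
        At w5: ¬¬(q ∨ ¬q) ∨ q is true.
      So □(¬¬(q ∨ ¬q) ∨ q) is true at w3.
Satisfying worlds: {w0, w1, w2, w3, w4}

5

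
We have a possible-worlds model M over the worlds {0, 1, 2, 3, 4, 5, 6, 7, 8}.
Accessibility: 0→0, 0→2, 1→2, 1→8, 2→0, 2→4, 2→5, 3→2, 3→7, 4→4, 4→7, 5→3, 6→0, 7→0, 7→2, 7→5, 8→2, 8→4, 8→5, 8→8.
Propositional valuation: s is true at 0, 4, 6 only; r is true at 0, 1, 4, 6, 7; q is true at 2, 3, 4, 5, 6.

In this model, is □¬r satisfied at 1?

Yes

At 1: □¬r requires ¬r at every successor {2, 8}.
  At 2: ¬r is true.
  At 8: ¬r is true.
So □¬r is true at 1.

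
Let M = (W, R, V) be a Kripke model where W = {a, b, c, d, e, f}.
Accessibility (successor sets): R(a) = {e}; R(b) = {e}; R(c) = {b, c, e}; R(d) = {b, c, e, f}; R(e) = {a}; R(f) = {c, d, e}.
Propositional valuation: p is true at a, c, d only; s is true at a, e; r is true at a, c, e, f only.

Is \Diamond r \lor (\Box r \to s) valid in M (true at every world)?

Let φ = \Diamond r \lor (\Box r \to s). Evaluate φ at each world:
  a (successors {e}): φ is true.
  b (successors {e}): φ is true.
  c (successors {b, c, e}): φ is true.
  d (successors {b, c, e, f}): φ is true.
  e (successors {a}): φ is true.
  f (successors {c, d, e}): φ is true.
For instance, at d:
  At d: \Diamond r is true, \Box r \to s is true, so \Diamond r \lor (\Box r \to s) is true.
    At d: \Diamond r requires r at some successor in {b, c, e, f}.
      r holds at c, so \Diamond r is true at d.
    At d: \Box r is false, s is false, so \Box r \to s is true.
      At d: \Box r requires r at every successor {b, c, e, f}.
        r fails at b, so \Box r is false at d.

Yes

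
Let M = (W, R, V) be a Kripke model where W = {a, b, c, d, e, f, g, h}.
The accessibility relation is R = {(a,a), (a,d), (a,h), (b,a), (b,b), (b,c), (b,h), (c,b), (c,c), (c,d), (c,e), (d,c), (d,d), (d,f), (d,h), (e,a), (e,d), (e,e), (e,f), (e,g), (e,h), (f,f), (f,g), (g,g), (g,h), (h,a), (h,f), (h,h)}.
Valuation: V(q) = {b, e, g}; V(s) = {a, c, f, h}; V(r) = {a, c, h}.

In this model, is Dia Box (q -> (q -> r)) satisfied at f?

No

At f: Dia Box (q -> (q -> r)) requires Box (q -> (q -> r)) at some successor in {f, g}.
  At f: Box (q -> (q -> r)) is false.
  At g: Box (q -> (q -> r)) is false.
So Dia Box (q -> (q -> r)) is false at f.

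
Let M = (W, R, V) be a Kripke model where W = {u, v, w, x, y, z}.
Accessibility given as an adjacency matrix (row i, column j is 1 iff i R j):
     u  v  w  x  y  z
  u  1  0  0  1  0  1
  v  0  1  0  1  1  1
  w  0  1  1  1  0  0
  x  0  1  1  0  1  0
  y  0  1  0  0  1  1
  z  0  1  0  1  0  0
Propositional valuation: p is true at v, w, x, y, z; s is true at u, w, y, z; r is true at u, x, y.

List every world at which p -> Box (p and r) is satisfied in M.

u

Let φ = p -> Box (p and r). Evaluate φ at each world:
  u (successors {u, x, z}): φ is true.
  v (successors {v, x, y, z}): φ is false.
  w (successors {v, w, x}): φ is false.
  x (successors {v, w, y}): φ is false.
  y (successors {v, y, z}): φ is false.
  z (successors {v, x}): φ is false.
For instance, at w:
  At w: p is true, Box (p and r) is false, so p -> Box (p and r) is false.
    At w: Box (p and r) requires p and r at every successor {v, w, x}.
      p and r fails at v, so Box (p and r) is false at w.
Satisfying worlds: {u}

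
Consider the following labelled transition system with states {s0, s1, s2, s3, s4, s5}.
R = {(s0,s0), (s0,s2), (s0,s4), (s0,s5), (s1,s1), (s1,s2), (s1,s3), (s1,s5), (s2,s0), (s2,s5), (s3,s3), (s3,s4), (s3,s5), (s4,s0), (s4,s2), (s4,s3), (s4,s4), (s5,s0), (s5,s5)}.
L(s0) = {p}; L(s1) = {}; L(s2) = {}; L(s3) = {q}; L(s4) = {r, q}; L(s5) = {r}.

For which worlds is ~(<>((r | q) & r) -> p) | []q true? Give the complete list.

s1, s2, s3, s4, s5

Recall that []ψ holds at a world iff ψ holds at every accessible world, and <>ψ holds iff ψ holds at some accessible world.
Let φ = ~(<>((r | q) & r) -> p) | []q. Evaluate φ at each world:
  s0 (successors {s0, s2, s4, s5}): φ is false.
  s1 (successors {s1, s2, s3, s5}): φ is true.
  s2 (successors {s0, s5}): φ is true.
  s3 (successors {s3, s4, s5}): φ is true.
  s4 (successors {s0, s2, s3, s4}): φ is true.
  s5 (successors {s0, s5}): φ is true.
For instance, at s1:
  At s1: ~(<>((r | q) & r) -> p) is true, []q is false, so ~(<>((r | q) & r) -> p) | []q is true.
    At s1: <>((r | q) & r) -> p is false, so ~(<>((r | q) & r) -> p) is true.
      At s1: <>((r | q) & r) is true, p is false, so <>((r | q) & r) -> p is false.
    At s1: []q requires q at every successor {s1, s2, s3, s5}.
      q fails at s1, so []q is false at s1.
Satisfying worlds: {s1, s2, s3, s4, s5}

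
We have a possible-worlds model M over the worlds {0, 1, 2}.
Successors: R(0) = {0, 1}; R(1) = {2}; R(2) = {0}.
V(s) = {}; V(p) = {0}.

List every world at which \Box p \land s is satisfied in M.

Let φ = \Box p \land s. Evaluate φ at each world:
  0 (successors {0, 1}): φ is false.
  1 (successors {2}): φ is false.
  2 (successors {0}): φ is false.
For instance, at 1:
  At 1: \Box p is false, s is false, so \Box p \land s is false.
    At 1: \Box p requires p at every successor {2}.
      p fails at 2, so \Box p is false at 1.
Satisfying worlds: none.

none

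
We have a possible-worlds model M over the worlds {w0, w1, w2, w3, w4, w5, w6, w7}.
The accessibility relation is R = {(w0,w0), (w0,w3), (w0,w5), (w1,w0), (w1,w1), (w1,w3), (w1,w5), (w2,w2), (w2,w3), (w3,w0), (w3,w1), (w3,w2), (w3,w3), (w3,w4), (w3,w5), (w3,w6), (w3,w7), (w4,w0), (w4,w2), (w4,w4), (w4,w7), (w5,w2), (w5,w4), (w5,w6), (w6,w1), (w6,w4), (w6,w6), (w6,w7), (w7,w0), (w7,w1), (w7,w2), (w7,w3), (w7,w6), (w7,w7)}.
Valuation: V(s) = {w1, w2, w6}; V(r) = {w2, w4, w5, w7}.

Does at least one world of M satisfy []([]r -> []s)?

Yes

Let φ = []([]r -> []s). Evaluate φ at each world:
  w0 (successors {w0, w3, w5}): φ is true.
  w1 (successors {w0, w1, w3, w5}): φ is true.
  w2 (successors {w2, w3}): φ is true.
  w3 (successors {w0, w1, w2, w3, w4, w5, w6, w7}): φ is true.
  w4 (successors {w0, w2, w4, w7}): φ is true.
  w5 (successors {w2, w4, w6}): φ is true.
  w6 (successors {w1, w4, w6, w7}): φ is true.
  w7 (successors {w0, w1, w2, w3, w6, w7}): φ is true.
Detail at w0 (witness):
  At w0: []([]r -> []s) requires []r -> []s at every successor {w0, w3, w5}.
      At w0: []r is false, []s is false, so []r -> []s is true.
      At w3: []r is false, []s is false, so []r -> []s is true.
      At w5: []r is false, []s is false, so []r -> []s is true.
  So []([]r -> []s) is true at w0.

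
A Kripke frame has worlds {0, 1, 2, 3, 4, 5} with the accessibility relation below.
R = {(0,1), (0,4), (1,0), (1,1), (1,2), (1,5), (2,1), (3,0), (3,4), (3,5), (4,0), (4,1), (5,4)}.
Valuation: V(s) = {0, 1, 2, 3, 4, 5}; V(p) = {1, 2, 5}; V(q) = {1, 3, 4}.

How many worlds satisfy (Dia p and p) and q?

Let φ = (Dia p and p) and q. Evaluate φ at each world:
  0 (successors {1, 4}): φ is false.
  1 (successors {0, 1, 2, 5}): φ is true.
  2 (successors {1}): φ is false.
  3 (successors {0, 4, 5}): φ is false.
  4 (successors {0, 1}): φ is false.
  5 (successors {4}): φ is false.
For instance, at 4:
  At 4: Dia p and p is false, q is true, so (Dia p and p) and q is false.
    At 4: Dia p is true, p is false, so Dia p and p is false.
      At 4: Dia p requires p at some successor in {0, 1}.
        p holds at 1, so Dia p is true at 4.
Satisfying worlds: {1}

1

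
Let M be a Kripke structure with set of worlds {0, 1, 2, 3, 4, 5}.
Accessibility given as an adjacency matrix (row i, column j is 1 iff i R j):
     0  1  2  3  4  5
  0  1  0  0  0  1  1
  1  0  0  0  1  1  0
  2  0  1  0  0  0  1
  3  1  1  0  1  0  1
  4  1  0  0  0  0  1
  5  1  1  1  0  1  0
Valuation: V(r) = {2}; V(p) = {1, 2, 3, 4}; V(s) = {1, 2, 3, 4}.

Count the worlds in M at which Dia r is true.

1

Let φ = Dia r. Evaluate φ at each world:
  0 (successors {0, 4, 5}): φ is false.
  1 (successors {3, 4}): φ is false.
  2 (successors {1, 5}): φ is false.
  3 (successors {0, 1, 3, 5}): φ is false.
  4 (successors {0, 5}): φ is false.
  5 (successors {0, 1, 2, 4}): φ is true.
For instance, at 3:
  At 3: Dia r requires r at some successor in {0, 1, 3, 5}.
    At 0: r is false.
    At 1: r is false.
    At 3: r is false.
    At 5: r is false.
  So Dia r is false at 3.
Satisfying worlds: {5}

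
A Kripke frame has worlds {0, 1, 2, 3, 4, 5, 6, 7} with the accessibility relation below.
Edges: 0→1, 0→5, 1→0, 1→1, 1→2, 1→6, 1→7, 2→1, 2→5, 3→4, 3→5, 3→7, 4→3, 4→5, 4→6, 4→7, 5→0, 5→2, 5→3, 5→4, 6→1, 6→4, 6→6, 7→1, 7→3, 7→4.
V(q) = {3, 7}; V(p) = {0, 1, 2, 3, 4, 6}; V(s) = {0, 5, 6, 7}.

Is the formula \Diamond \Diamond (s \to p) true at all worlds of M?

Yes

Let φ = \Diamond \Diamond (s \to p). Evaluate φ at each world:
  0 (successors {1, 5}): φ is true.
  1 (successors {0, 1, 2, 6, 7}): φ is true.
  2 (successors {1, 5}): φ is true.
  3 (successors {4, 5, 7}): φ is true.
  4 (successors {3, 5, 6, 7}): φ is true.
  5 (successors {0, 2, 3, 4}): φ is true.
  6 (successors {1, 4, 6}): φ is true.
  7 (successors {1, 3, 4}): φ is true.
For instance, at 2:
  At 2: \Diamond \Diamond (s \to p) requires \Diamond (s \to p) at some successor in {1, 5}.
    \Diamond (s \to p) holds at 1, so \Diamond \Diamond (s \to p) is true at 2.
      At 1: \Diamond (s \to p) requires s \to p at some successor in {0, 1, 2, 6, 7}.
        s \to p holds at 0, so \Diamond (s \to p) is true at 1.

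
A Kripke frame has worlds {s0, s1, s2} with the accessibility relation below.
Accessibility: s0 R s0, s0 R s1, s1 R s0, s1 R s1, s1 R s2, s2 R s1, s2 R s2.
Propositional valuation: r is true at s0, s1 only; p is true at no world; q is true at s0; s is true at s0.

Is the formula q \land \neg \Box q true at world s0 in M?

Yes

Recall that \Box ψ holds at a world iff ψ holds at every accessible world, and \Diamond ψ holds iff ψ holds at some accessible world.
At s0: q is true, \neg \Box q is true, so q \land \neg \Box q is true.
  At s0: \Box q is false, so \neg \Box q is true.
    At s0: \Box q requires q at every successor {s0, s1}.
      q fails at s1, so \Box q is false at s0.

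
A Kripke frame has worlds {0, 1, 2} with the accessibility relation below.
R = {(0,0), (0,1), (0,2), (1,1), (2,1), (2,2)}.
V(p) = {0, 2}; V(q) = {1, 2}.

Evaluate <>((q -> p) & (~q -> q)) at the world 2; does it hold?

At 2: <>((q -> p) & (~q -> q)) requires (q -> p) & (~q -> q) at some successor in {1, 2}.
  (q -> p) & (~q -> q) holds at 2, so <>((q -> p) & (~q -> q)) is true at 2.

Yes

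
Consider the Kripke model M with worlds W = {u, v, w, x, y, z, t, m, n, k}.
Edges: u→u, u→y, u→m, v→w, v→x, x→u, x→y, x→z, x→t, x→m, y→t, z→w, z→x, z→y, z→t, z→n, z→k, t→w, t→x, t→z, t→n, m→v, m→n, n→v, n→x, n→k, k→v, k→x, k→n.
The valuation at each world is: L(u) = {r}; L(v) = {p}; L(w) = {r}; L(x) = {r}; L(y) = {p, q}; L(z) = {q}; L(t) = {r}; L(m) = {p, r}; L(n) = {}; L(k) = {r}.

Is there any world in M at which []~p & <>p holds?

Recall that []ψ holds at a world iff ψ holds at every accessible world, and <>ψ holds iff ψ holds at some accessible world.
Let φ = []~p & <>p. Evaluate φ at each world:
  u (successors {u, y, m}): φ is false.
  v (successors {w, x}): φ is false.
  w (successors ∅): φ is false.
  x (successors {u, y, z, t, m}): φ is false.
  y (successors {t}): φ is false.
  z (successors {w, x, y, t, n, k}): φ is false.
  t (successors {w, x, z, n}): φ is false.
  m (successors {v, n}): φ is false.
  n (successors {v, x, k}): φ is false.
  k (successors {v, x, n}): φ is false.
For instance, at m:
  At m: []~p is false, <>p is true, so []~p & <>p is false.
    At m: []~p requires ~p at every successor {v, n}.
      ~p fails at v, so []~p is false at m.
    At m: <>p requires p at some successor in {v, n}.
      p holds at v, so <>p is true at m.

No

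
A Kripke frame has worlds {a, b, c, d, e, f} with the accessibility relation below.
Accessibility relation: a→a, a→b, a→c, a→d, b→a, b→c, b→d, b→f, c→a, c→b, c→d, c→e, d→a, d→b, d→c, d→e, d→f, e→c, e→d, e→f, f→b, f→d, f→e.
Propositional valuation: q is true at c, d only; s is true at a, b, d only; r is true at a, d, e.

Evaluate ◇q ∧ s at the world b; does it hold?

At b: ◇q is true, s is true, so ◇q ∧ s is true.
  At b: ◇q requires q at some successor in {a, c, d, f}.
    q holds at c, so ◇q is true at b.

Yes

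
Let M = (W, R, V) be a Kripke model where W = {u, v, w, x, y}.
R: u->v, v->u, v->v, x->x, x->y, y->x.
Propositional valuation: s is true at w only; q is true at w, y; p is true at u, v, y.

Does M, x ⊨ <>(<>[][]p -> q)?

Yes

At x: <>(<>[][]p -> q) requires <>[][]p -> q at some successor in {x, y}.
  <>[][]p -> q holds at x, so <>(<>[][]p -> q) is true at x.
    At x: <>[][]p is false, q is false, so <>[][]p -> q is true.
      At x: <>[][]p requires [][]p at some successor in {x, y}.
        At x: [][]p is false.
        At y: [][]p is false.
      So <>[][]p is false at x.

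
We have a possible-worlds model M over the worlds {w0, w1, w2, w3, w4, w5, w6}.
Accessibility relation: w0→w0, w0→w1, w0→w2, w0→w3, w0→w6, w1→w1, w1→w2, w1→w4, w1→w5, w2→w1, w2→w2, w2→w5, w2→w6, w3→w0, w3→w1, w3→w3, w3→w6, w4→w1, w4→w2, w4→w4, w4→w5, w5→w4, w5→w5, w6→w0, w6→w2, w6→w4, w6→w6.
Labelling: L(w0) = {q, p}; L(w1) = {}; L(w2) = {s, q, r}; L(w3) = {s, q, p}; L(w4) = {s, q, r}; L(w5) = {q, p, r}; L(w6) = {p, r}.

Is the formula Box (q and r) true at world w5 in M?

At w5: Box (q and r) requires q and r at every successor {w4, w5}.
  At w4: q and r is true.
  At w5: q and r is true.
So Box (q and r) is true at w5.

Yes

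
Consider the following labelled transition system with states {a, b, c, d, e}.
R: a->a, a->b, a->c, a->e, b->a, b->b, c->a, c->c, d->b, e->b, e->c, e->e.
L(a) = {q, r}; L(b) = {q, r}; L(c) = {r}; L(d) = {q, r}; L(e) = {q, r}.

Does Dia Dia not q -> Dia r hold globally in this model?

Let φ = Dia Dia not q -> Dia r. Evaluate φ at each world:
  a (successors {a, b, c, e}): φ is true.
  b (successors {a, b}): φ is true.
  c (successors {a, c}): φ is true.
  d (successors {b}): φ is true.
  e (successors {b, c, e}): φ is true.
For instance, at e:
  At e: Dia Dia not q is true, Dia r is true, so Dia Dia not q -> Dia r is true.
    At e: Dia Dia not q requires Dia not q at some successor in {b, c, e}.
      Dia not q holds at c, so Dia Dia not q is true at e.
    At e: Dia r requires r at some successor in {b, c, e}.
      r holds at b, so Dia r is true at e.

Yes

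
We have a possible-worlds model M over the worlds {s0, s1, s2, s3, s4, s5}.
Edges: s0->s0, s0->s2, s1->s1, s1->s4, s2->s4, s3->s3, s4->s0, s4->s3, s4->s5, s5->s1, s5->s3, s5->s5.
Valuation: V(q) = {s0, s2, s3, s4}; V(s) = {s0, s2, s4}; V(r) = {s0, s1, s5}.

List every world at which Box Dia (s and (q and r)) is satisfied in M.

Recall that Box ψ holds at a world iff ψ holds at every accessible world, and Dia ψ holds iff ψ holds at some accessible world.
Let φ = Box Dia (s and (q and r)). Evaluate φ at each world:
  s0 (successors {s0, s2}): φ is false.
  s1 (successors {s1, s4}): φ is false.
  s2 (successors {s4}): φ is true.
  s3 (successors {s3}): φ is false.
  s4 (successors {s0, s3, s5}): φ is false.
  s5 (successors {s1, s3, s5}): φ is false.
For instance, at s5:
  At s5: Box Dia (s and (q and r)) requires Dia (s and (q and r)) at every successor {s1, s3, s5}.
    Dia (s and (q and r)) fails at s1, so Box Dia (s and (q and r)) is false at s5.
      At s1: Dia (s and (q and r)) requires s and (q and r) at some successor in {s1, s4}.
        At s1: s and (q and r) is false.
        At s4: s and (q and r) is false.
      So Dia (s and (q and r)) is false at s1.
Satisfying worlds: {s2}

s2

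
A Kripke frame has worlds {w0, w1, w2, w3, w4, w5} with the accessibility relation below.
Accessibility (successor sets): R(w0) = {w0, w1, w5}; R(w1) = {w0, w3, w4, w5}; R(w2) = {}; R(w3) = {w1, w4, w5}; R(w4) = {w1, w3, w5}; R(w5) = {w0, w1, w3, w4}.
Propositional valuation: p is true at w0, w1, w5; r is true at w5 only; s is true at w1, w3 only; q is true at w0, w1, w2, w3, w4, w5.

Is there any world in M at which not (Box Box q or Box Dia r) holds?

Let φ = not (Box Box q or Box Dia r). Evaluate φ at each world:
  w0 (successors {w0, w1, w5}): φ is false.
  w1 (successors {w0, w3, w4, w5}): φ is false.
  w2 (successors ∅): φ is false.
  w3 (successors {w1, w4, w5}): φ is false.
  w4 (successors {w1, w3, w5}): φ is false.
  w5 (successors {w0, w1, w3, w4}): φ is false.
For instance, at w0:
  At w0: Box Box q or Box Dia r is true, so not (Box Box q or Box Dia r) is false.
    At w0: Box Box q is true, Box Dia r is false, so Box Box q or Box Dia r is true.
      At w0: Box Box q requires Box q at every successor {w0, w1, w5}.
        At w0: Box q is true.
        At w1: Box q is true.
        At w5: Box q is true.
      So Box Box q is true at w0.
      At w0: Box Dia r requires Dia r at every successor {w0, w1, w5}.
        Dia r fails at w5, so Box Dia r is false at w0.

No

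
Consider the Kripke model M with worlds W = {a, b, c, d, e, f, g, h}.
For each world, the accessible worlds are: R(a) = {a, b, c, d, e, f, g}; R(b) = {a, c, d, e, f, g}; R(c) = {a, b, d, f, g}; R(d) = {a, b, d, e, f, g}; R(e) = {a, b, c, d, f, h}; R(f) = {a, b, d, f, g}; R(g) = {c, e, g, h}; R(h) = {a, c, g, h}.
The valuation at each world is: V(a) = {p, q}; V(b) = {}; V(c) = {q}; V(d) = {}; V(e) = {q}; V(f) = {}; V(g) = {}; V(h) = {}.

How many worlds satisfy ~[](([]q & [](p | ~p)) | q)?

8

Let φ = ~[](([]q & [](p | ~p)) | q). Evaluate φ at each world:
  a (successors {a, b, c, d, e, f, g}): φ is true.
  b (successors {a, c, d, e, f, g}): φ is true.
  c (successors {a, b, d, f, g}): φ is true.
  d (successors {a, b, d, e, f, g}): φ is true.
  e (successors {a, b, c, d, f, h}): φ is true.
  f (successors {a, b, d, f, g}): φ is true.
  g (successors {c, e, g, h}): φ is true.
  h (successors {a, c, g, h}): φ is true.
For instance, at h:
  At h: [](([]q & [](p | ~p)) | q) is false, so ~[](([]q & [](p | ~p)) | q) is true.
    At h: [](([]q & [](p | ~p)) | q) requires ([]q & [](p | ~p)) | q at every successor {a, c, g, h}.
      ([]q & [](p | ~p)) | q fails at g, so [](([]q & [](p | ~p)) | q) is false at h.
Satisfying worlds: {a, b, c, d, e, f, g, h}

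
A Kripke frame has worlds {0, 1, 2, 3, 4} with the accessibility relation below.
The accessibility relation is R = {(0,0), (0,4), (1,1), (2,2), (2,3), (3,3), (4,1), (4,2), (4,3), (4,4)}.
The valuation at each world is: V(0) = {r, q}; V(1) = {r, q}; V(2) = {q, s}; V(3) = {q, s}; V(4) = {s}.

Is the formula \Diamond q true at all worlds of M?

Yes

Recall that \Diamond ψ holds at a world iff ψ holds at some accessible world.
Let φ = \Diamond q. Evaluate φ at each world:
  0 (successors {0, 4}): φ is true.
  1 (successors {1}): φ is true.
  2 (successors {2, 3}): φ is true.
  3 (successors {3}): φ is true.
  4 (successors {1, 2, 3, 4}): φ is true.
For instance, at 4:
  At 4: \Diamond q requires q at some successor in {1, 2, 3, 4}.
    q holds at 1, so \Diamond q is true at 4.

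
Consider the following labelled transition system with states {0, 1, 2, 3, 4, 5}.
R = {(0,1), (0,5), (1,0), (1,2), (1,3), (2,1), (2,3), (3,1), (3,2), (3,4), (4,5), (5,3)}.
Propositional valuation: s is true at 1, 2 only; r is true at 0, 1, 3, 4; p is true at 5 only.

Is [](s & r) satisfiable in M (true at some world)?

No

Let φ = [](s & r). Evaluate φ at each world:
  0 (successors {1, 5}): φ is false.
  1 (successors {0, 2, 3}): φ is false.
  2 (successors {1, 3}): φ is false.
  3 (successors {1, 2, 4}): φ is false.
  4 (successors {5}): φ is false.
  5 (successors {3}): φ is false.
For instance, at 0:
  At 0: [](s & r) requires s & r at every successor {1, 5}.
    s & r fails at 5, so [](s & r) is false at 0.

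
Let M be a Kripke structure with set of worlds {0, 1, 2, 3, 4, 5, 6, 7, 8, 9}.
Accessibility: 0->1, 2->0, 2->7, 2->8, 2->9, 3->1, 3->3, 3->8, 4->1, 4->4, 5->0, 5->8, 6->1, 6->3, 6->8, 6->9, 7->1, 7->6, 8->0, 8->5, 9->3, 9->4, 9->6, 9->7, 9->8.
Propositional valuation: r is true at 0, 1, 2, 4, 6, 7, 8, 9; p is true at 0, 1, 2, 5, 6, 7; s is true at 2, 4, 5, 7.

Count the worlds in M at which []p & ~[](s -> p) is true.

Recall that []ψ holds at a world iff ψ holds at every accessible world, and <>ψ holds iff ψ holds at some accessible world.
Let φ = []p & ~[](s -> p). Evaluate φ at each world:
  0 (successors {1}): φ is false.
  1 (successors ∅): φ is false.
  2 (successors {0, 7, 8, 9}): φ is false.
  3 (successors {1, 3, 8}): φ is false.
  4 (successors {1, 4}): φ is false.
  5 (successors {0, 8}): φ is false.
  6 (successors {1, 3, 8, 9}): φ is false.
  7 (successors {1, 6}): φ is false.
  8 (successors {0, 5}): φ is false.
  9 (successors {3, 4, 6, 7, 8}): φ is false.
For instance, at 5:
  At 5: []p is false, ~[](s -> p) is false, so []p & ~[](s -> p) is false.
    At 5: []p requires p at every successor {0, 8}.
      p fails at 8, so []p is false at 5.
    At 5: [](s -> p) is true, so ~[](s -> p) is false.
      At 5: [](s -> p) requires s -> p at every successor {0, 8}.
        At 0: s -> p is true.
        At 8: s -> p is true.
      So [](s -> p) is true at 5.
Satisfying worlds: none.

0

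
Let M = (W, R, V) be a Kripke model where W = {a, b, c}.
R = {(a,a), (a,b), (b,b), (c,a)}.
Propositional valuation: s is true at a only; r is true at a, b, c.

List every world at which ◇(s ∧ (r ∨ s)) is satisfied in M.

a, c

Let φ = ◇(s ∧ (r ∨ s)). Evaluate φ at each world:
  a (successors {a, b}): φ is true.
  b (successors {b}): φ is false.
  c (successors {a}): φ is true.
For instance, at b:
  At b: ◇(s ∧ (r ∨ s)) requires s ∧ (r ∨ s) at some successor in {b}.
    At b: s ∧ (r ∨ s) is false.
  So ◇(s ∧ (r ∨ s)) is false at b.
Satisfying worlds: {a, c}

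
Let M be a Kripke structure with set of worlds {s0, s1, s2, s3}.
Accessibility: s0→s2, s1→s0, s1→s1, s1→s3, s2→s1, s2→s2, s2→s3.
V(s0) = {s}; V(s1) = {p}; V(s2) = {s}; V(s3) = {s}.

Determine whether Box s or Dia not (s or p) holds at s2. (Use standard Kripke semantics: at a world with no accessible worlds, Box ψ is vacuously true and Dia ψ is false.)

No

At s2: Box s is false, Dia not (s or p) is false, so Box s or Dia not (s or p) is false.
  At s2: Box s requires s at every successor {s1, s2, s3}.
    s fails at s1, so Box s is false at s2.
  At s2: Dia not (s or p) requires not (s or p) at some successor in {s1, s2, s3}.
    At s1: not (s or p) is false.
    At s2: not (s or p) is false.
    At s3: not (s or p) is false.
  So Dia not (s or p) is false at s2.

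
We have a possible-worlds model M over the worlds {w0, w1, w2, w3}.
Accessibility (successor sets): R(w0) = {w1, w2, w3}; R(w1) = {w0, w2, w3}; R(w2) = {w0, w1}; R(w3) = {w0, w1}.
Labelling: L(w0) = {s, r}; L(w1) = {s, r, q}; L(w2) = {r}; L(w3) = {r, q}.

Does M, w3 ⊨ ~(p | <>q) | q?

Yes

At w3: ~(p | <>q) is false, q is true, so ~(p | <>q) | q is true.
  At w3: p | <>q is true, so ~(p | <>q) is false.
    At w3: p is false, <>q is true, so p | <>q is true.
      At w3: <>q requires q at some successor in {w0, w1}.
        q holds at w1, so <>q is true at w3.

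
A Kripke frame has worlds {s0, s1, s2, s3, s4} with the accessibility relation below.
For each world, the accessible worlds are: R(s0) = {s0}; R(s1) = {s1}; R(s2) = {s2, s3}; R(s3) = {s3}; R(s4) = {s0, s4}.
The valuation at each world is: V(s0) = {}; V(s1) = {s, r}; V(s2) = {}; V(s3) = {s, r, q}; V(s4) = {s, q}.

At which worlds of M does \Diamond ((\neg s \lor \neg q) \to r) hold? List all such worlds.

Recall that \Diamond ψ holds at a world iff ψ holds at some accessible world.
Let φ = \Diamond ((\neg s \lor \neg q) \to r). Evaluate φ at each world:
  s0 (successors {s0}): φ is false.
  s1 (successors {s1}): φ is true.
  s2 (successors {s2, s3}): φ is true.
  s3 (successors {s3}): φ is true.
  s4 (successors {s0, s4}): φ is true.
For instance, at s1:
  At s1: \Diamond ((\neg s \lor \neg q) \to r) requires (\neg s \lor \neg q) \to r at some successor in {s1}.
    (\neg s \lor \neg q) \to r holds at s1, so \Diamond ((\neg s \lor \neg q) \to r) is true at s1.
Satisfying worlds: {s1, s2, s3, s4}

s1, s2, s3, s4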